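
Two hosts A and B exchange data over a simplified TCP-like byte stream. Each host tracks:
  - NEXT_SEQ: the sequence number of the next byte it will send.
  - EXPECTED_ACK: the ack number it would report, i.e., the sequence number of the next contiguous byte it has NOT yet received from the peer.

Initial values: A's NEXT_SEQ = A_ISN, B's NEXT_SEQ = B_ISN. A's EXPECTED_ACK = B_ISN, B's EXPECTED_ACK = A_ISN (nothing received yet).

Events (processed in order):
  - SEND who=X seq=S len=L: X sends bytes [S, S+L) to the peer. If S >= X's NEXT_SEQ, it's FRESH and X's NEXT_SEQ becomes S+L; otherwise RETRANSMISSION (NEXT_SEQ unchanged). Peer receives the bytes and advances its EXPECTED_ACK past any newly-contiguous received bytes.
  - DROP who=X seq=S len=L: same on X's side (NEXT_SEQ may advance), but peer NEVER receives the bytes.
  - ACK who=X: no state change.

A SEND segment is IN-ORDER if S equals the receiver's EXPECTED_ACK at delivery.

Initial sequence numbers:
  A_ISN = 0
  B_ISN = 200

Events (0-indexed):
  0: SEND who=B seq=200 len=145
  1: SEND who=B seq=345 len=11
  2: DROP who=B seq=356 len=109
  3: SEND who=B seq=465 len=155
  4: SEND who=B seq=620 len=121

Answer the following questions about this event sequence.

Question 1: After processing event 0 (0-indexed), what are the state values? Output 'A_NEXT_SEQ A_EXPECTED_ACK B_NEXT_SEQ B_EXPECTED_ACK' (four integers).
After event 0: A_seq=0 A_ack=345 B_seq=345 B_ack=0

0 345 345 0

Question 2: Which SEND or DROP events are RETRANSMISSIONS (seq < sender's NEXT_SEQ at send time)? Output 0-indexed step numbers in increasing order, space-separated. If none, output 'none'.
Answer: none

Derivation:
Step 0: SEND seq=200 -> fresh
Step 1: SEND seq=345 -> fresh
Step 2: DROP seq=356 -> fresh
Step 3: SEND seq=465 -> fresh
Step 4: SEND seq=620 -> fresh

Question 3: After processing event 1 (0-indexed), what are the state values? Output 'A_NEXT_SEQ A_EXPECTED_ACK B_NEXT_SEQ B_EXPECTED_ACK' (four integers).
After event 0: A_seq=0 A_ack=345 B_seq=345 B_ack=0
After event 1: A_seq=0 A_ack=356 B_seq=356 B_ack=0

0 356 356 0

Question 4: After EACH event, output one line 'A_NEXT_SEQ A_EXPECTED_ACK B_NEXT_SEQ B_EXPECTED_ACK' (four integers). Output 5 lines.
0 345 345 0
0 356 356 0
0 356 465 0
0 356 620 0
0 356 741 0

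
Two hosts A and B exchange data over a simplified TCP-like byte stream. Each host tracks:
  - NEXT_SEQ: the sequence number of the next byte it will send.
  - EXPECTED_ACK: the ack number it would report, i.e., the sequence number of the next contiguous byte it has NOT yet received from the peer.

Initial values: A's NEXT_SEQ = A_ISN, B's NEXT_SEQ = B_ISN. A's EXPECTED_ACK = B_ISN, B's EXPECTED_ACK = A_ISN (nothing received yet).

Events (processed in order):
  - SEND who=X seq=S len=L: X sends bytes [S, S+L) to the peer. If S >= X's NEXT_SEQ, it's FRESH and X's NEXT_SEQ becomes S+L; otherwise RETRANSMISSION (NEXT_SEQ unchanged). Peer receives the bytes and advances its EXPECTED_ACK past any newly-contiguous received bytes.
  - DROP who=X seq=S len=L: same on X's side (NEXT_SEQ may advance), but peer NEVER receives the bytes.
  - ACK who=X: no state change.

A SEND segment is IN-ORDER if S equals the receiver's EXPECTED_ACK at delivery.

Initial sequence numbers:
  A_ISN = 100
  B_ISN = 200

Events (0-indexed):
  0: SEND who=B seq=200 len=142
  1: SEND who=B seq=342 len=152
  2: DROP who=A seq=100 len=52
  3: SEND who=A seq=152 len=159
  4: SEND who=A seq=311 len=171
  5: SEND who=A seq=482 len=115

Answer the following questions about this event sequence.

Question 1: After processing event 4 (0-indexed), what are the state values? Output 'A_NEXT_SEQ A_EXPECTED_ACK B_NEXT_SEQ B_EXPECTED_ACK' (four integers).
After event 0: A_seq=100 A_ack=342 B_seq=342 B_ack=100
After event 1: A_seq=100 A_ack=494 B_seq=494 B_ack=100
After event 2: A_seq=152 A_ack=494 B_seq=494 B_ack=100
After event 3: A_seq=311 A_ack=494 B_seq=494 B_ack=100
After event 4: A_seq=482 A_ack=494 B_seq=494 B_ack=100

482 494 494 100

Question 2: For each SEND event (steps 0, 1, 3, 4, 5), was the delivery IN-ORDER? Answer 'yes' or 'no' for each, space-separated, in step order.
Step 0: SEND seq=200 -> in-order
Step 1: SEND seq=342 -> in-order
Step 3: SEND seq=152 -> out-of-order
Step 4: SEND seq=311 -> out-of-order
Step 5: SEND seq=482 -> out-of-order

Answer: yes yes no no no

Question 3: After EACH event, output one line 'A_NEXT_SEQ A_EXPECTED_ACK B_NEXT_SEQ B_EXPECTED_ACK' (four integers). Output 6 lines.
100 342 342 100
100 494 494 100
152 494 494 100
311 494 494 100
482 494 494 100
597 494 494 100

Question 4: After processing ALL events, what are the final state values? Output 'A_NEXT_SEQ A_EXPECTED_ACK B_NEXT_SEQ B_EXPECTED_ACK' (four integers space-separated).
After event 0: A_seq=100 A_ack=342 B_seq=342 B_ack=100
After event 1: A_seq=100 A_ack=494 B_seq=494 B_ack=100
After event 2: A_seq=152 A_ack=494 B_seq=494 B_ack=100
After event 3: A_seq=311 A_ack=494 B_seq=494 B_ack=100
After event 4: A_seq=482 A_ack=494 B_seq=494 B_ack=100
After event 5: A_seq=597 A_ack=494 B_seq=494 B_ack=100

Answer: 597 494 494 100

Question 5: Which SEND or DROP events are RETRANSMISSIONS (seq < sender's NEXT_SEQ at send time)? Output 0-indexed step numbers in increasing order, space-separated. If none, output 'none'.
Step 0: SEND seq=200 -> fresh
Step 1: SEND seq=342 -> fresh
Step 2: DROP seq=100 -> fresh
Step 3: SEND seq=152 -> fresh
Step 4: SEND seq=311 -> fresh
Step 5: SEND seq=482 -> fresh

Answer: none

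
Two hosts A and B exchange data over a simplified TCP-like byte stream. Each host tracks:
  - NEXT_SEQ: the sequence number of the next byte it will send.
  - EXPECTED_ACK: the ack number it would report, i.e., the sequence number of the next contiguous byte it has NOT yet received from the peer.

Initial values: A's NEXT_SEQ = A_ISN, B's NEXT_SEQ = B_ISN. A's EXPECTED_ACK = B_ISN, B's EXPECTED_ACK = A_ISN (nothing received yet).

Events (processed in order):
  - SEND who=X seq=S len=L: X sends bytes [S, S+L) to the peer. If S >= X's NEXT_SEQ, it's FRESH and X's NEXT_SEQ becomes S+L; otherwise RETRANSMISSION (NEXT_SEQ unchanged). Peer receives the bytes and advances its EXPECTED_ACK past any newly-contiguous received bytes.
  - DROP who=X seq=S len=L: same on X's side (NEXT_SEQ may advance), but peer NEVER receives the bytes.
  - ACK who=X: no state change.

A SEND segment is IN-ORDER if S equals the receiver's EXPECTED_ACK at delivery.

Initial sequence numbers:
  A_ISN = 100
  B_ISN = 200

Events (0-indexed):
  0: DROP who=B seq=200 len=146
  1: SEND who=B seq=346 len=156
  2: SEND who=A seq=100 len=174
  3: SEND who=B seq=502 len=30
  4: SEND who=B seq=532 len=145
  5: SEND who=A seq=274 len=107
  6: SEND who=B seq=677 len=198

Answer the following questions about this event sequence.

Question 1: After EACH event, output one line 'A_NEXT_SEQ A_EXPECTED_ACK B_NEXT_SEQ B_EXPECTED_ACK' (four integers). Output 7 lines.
100 200 346 100
100 200 502 100
274 200 502 274
274 200 532 274
274 200 677 274
381 200 677 381
381 200 875 381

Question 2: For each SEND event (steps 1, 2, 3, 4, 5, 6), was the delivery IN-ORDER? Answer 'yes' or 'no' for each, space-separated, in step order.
Answer: no yes no no yes no

Derivation:
Step 1: SEND seq=346 -> out-of-order
Step 2: SEND seq=100 -> in-order
Step 3: SEND seq=502 -> out-of-order
Step 4: SEND seq=532 -> out-of-order
Step 5: SEND seq=274 -> in-order
Step 6: SEND seq=677 -> out-of-order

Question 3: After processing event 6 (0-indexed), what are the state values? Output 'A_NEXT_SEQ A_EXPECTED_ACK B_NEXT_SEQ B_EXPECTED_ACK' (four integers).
After event 0: A_seq=100 A_ack=200 B_seq=346 B_ack=100
After event 1: A_seq=100 A_ack=200 B_seq=502 B_ack=100
After event 2: A_seq=274 A_ack=200 B_seq=502 B_ack=274
After event 3: A_seq=274 A_ack=200 B_seq=532 B_ack=274
After event 4: A_seq=274 A_ack=200 B_seq=677 B_ack=274
After event 5: A_seq=381 A_ack=200 B_seq=677 B_ack=381
After event 6: A_seq=381 A_ack=200 B_seq=875 B_ack=381

381 200 875 381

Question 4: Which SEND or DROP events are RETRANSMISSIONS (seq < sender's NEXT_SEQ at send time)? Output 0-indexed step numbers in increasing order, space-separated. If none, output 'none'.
Step 0: DROP seq=200 -> fresh
Step 1: SEND seq=346 -> fresh
Step 2: SEND seq=100 -> fresh
Step 3: SEND seq=502 -> fresh
Step 4: SEND seq=532 -> fresh
Step 5: SEND seq=274 -> fresh
Step 6: SEND seq=677 -> fresh

Answer: none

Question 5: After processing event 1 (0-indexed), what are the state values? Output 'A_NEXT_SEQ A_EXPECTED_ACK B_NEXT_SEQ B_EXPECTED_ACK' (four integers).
After event 0: A_seq=100 A_ack=200 B_seq=346 B_ack=100
After event 1: A_seq=100 A_ack=200 B_seq=502 B_ack=100

100 200 502 100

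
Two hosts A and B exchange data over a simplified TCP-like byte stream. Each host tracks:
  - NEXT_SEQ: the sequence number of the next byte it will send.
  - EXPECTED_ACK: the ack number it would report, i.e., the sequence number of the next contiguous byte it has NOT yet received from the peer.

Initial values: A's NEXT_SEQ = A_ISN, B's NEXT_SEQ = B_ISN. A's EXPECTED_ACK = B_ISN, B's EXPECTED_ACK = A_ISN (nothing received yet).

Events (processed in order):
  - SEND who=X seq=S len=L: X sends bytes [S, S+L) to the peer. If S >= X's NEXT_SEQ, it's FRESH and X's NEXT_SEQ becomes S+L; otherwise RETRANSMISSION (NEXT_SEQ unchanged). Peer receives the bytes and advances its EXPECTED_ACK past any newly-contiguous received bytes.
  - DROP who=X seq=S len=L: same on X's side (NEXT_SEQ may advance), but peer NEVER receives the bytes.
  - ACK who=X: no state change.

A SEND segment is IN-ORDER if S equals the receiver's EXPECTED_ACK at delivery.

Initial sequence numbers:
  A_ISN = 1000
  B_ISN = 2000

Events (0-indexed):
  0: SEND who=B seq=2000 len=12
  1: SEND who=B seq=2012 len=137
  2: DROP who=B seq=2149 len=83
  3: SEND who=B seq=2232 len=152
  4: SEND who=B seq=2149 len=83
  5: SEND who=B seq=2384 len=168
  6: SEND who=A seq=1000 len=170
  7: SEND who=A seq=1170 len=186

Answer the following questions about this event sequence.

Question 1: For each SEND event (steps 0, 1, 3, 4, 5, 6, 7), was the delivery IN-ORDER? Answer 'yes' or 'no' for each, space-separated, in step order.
Step 0: SEND seq=2000 -> in-order
Step 1: SEND seq=2012 -> in-order
Step 3: SEND seq=2232 -> out-of-order
Step 4: SEND seq=2149 -> in-order
Step 5: SEND seq=2384 -> in-order
Step 6: SEND seq=1000 -> in-order
Step 7: SEND seq=1170 -> in-order

Answer: yes yes no yes yes yes yes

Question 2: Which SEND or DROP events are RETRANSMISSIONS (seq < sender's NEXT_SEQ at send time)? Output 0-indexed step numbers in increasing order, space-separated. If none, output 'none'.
Answer: 4

Derivation:
Step 0: SEND seq=2000 -> fresh
Step 1: SEND seq=2012 -> fresh
Step 2: DROP seq=2149 -> fresh
Step 3: SEND seq=2232 -> fresh
Step 4: SEND seq=2149 -> retransmit
Step 5: SEND seq=2384 -> fresh
Step 6: SEND seq=1000 -> fresh
Step 7: SEND seq=1170 -> fresh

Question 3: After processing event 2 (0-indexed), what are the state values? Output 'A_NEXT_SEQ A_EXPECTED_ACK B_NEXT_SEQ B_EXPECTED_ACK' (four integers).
After event 0: A_seq=1000 A_ack=2012 B_seq=2012 B_ack=1000
After event 1: A_seq=1000 A_ack=2149 B_seq=2149 B_ack=1000
After event 2: A_seq=1000 A_ack=2149 B_seq=2232 B_ack=1000

1000 2149 2232 1000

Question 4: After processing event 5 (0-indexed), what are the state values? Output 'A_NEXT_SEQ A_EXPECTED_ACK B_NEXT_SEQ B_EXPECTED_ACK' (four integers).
After event 0: A_seq=1000 A_ack=2012 B_seq=2012 B_ack=1000
After event 1: A_seq=1000 A_ack=2149 B_seq=2149 B_ack=1000
After event 2: A_seq=1000 A_ack=2149 B_seq=2232 B_ack=1000
After event 3: A_seq=1000 A_ack=2149 B_seq=2384 B_ack=1000
After event 4: A_seq=1000 A_ack=2384 B_seq=2384 B_ack=1000
After event 5: A_seq=1000 A_ack=2552 B_seq=2552 B_ack=1000

1000 2552 2552 1000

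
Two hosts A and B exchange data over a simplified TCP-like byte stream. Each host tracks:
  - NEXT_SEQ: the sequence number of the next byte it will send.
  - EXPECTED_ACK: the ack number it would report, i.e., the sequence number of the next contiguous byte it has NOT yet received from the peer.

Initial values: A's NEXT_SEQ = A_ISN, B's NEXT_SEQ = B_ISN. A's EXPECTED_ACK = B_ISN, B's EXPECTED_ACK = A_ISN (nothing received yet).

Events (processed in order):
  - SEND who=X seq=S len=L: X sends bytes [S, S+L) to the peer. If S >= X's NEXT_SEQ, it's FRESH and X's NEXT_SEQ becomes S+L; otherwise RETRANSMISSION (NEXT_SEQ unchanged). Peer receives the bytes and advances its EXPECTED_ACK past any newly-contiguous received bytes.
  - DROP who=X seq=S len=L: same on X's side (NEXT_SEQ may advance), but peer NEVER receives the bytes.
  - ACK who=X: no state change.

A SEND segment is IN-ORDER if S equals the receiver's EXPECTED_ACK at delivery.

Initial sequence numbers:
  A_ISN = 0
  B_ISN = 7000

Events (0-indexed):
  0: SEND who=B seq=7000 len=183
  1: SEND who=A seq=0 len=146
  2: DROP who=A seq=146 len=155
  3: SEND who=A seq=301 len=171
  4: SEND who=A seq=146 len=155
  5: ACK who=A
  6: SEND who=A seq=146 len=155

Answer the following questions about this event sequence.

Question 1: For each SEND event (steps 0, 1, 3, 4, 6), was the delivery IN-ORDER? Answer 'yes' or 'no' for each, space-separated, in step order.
Answer: yes yes no yes no

Derivation:
Step 0: SEND seq=7000 -> in-order
Step 1: SEND seq=0 -> in-order
Step 3: SEND seq=301 -> out-of-order
Step 4: SEND seq=146 -> in-order
Step 6: SEND seq=146 -> out-of-order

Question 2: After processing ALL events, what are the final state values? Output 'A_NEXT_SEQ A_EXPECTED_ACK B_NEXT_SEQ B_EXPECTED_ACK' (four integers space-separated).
After event 0: A_seq=0 A_ack=7183 B_seq=7183 B_ack=0
After event 1: A_seq=146 A_ack=7183 B_seq=7183 B_ack=146
After event 2: A_seq=301 A_ack=7183 B_seq=7183 B_ack=146
After event 3: A_seq=472 A_ack=7183 B_seq=7183 B_ack=146
After event 4: A_seq=472 A_ack=7183 B_seq=7183 B_ack=472
After event 5: A_seq=472 A_ack=7183 B_seq=7183 B_ack=472
After event 6: A_seq=472 A_ack=7183 B_seq=7183 B_ack=472

Answer: 472 7183 7183 472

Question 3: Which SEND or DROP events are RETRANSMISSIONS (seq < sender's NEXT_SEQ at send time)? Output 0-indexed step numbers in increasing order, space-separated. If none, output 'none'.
Step 0: SEND seq=7000 -> fresh
Step 1: SEND seq=0 -> fresh
Step 2: DROP seq=146 -> fresh
Step 3: SEND seq=301 -> fresh
Step 4: SEND seq=146 -> retransmit
Step 6: SEND seq=146 -> retransmit

Answer: 4 6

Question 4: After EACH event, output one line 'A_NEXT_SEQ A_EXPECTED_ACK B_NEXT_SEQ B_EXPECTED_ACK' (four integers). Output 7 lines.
0 7183 7183 0
146 7183 7183 146
301 7183 7183 146
472 7183 7183 146
472 7183 7183 472
472 7183 7183 472
472 7183 7183 472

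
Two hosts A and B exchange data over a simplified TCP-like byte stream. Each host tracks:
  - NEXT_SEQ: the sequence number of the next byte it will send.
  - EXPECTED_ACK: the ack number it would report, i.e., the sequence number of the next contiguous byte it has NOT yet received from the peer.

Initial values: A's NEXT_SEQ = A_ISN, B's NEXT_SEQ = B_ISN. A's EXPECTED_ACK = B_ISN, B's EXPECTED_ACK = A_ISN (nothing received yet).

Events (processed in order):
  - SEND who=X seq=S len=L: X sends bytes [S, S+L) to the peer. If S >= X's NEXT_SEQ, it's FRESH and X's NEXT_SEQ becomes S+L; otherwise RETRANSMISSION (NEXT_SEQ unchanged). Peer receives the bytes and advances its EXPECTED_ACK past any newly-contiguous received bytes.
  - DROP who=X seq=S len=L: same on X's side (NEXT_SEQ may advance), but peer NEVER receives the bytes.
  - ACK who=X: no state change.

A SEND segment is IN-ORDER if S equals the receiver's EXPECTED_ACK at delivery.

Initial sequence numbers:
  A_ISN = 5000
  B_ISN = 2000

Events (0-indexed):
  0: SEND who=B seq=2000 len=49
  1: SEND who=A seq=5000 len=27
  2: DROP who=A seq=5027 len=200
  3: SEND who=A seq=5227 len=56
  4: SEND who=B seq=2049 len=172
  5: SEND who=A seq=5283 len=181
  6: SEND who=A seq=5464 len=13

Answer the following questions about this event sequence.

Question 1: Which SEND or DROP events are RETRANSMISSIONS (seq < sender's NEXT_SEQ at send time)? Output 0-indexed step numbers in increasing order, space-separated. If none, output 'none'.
Answer: none

Derivation:
Step 0: SEND seq=2000 -> fresh
Step 1: SEND seq=5000 -> fresh
Step 2: DROP seq=5027 -> fresh
Step 3: SEND seq=5227 -> fresh
Step 4: SEND seq=2049 -> fresh
Step 5: SEND seq=5283 -> fresh
Step 6: SEND seq=5464 -> fresh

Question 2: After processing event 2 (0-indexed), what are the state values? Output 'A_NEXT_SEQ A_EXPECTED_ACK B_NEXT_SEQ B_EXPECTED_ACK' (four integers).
After event 0: A_seq=5000 A_ack=2049 B_seq=2049 B_ack=5000
After event 1: A_seq=5027 A_ack=2049 B_seq=2049 B_ack=5027
After event 2: A_seq=5227 A_ack=2049 B_seq=2049 B_ack=5027

5227 2049 2049 5027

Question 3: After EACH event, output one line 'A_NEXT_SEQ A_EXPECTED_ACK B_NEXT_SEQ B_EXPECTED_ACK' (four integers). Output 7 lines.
5000 2049 2049 5000
5027 2049 2049 5027
5227 2049 2049 5027
5283 2049 2049 5027
5283 2221 2221 5027
5464 2221 2221 5027
5477 2221 2221 5027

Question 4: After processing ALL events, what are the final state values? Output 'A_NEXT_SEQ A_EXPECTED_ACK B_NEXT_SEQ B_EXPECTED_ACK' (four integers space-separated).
After event 0: A_seq=5000 A_ack=2049 B_seq=2049 B_ack=5000
After event 1: A_seq=5027 A_ack=2049 B_seq=2049 B_ack=5027
After event 2: A_seq=5227 A_ack=2049 B_seq=2049 B_ack=5027
After event 3: A_seq=5283 A_ack=2049 B_seq=2049 B_ack=5027
After event 4: A_seq=5283 A_ack=2221 B_seq=2221 B_ack=5027
After event 5: A_seq=5464 A_ack=2221 B_seq=2221 B_ack=5027
After event 6: A_seq=5477 A_ack=2221 B_seq=2221 B_ack=5027

Answer: 5477 2221 2221 5027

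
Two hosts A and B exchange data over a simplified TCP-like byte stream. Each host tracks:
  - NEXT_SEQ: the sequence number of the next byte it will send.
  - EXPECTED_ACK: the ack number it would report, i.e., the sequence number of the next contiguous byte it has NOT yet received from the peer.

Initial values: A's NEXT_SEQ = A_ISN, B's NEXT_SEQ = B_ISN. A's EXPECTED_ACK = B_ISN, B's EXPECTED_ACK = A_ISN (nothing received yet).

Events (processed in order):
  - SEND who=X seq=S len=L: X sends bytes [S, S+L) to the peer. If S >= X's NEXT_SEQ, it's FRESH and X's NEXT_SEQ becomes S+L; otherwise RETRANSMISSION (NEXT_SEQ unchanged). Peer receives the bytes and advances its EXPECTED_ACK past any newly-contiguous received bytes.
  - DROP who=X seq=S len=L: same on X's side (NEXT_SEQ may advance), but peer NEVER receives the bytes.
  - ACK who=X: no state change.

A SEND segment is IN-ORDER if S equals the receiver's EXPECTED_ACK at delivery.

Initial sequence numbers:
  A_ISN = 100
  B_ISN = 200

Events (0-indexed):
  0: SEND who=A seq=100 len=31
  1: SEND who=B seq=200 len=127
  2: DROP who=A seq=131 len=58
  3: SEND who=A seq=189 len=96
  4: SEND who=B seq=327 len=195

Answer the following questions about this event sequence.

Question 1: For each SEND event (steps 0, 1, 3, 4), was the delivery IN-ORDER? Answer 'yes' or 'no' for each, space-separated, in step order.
Step 0: SEND seq=100 -> in-order
Step 1: SEND seq=200 -> in-order
Step 3: SEND seq=189 -> out-of-order
Step 4: SEND seq=327 -> in-order

Answer: yes yes no yes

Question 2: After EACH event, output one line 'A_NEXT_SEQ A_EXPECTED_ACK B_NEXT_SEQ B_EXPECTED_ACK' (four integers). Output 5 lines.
131 200 200 131
131 327 327 131
189 327 327 131
285 327 327 131
285 522 522 131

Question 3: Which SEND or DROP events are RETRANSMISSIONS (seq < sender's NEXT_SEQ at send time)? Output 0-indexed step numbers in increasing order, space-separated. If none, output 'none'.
Answer: none

Derivation:
Step 0: SEND seq=100 -> fresh
Step 1: SEND seq=200 -> fresh
Step 2: DROP seq=131 -> fresh
Step 3: SEND seq=189 -> fresh
Step 4: SEND seq=327 -> fresh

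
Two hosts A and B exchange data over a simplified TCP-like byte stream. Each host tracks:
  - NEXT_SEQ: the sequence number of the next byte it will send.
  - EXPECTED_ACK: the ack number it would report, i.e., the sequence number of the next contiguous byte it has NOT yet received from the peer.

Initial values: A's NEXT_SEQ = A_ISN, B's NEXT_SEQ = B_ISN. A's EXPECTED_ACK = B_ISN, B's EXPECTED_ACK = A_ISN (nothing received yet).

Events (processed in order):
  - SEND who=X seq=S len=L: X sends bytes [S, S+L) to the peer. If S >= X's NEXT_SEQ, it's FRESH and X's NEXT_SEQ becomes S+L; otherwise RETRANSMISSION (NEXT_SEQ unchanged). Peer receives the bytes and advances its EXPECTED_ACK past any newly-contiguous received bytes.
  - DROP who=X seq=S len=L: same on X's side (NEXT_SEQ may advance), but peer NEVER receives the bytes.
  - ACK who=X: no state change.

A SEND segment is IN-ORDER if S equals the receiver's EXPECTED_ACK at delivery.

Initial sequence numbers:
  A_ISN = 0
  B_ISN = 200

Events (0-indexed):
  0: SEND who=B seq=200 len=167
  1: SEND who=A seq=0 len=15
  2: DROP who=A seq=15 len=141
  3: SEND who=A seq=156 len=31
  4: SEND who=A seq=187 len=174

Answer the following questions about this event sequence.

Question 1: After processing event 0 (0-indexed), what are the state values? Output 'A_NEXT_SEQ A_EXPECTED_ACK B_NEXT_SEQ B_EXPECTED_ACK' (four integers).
After event 0: A_seq=0 A_ack=367 B_seq=367 B_ack=0

0 367 367 0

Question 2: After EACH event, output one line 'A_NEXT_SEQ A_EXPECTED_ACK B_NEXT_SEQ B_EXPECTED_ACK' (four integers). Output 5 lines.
0 367 367 0
15 367 367 15
156 367 367 15
187 367 367 15
361 367 367 15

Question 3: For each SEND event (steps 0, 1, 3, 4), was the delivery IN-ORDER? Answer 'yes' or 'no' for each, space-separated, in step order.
Answer: yes yes no no

Derivation:
Step 0: SEND seq=200 -> in-order
Step 1: SEND seq=0 -> in-order
Step 3: SEND seq=156 -> out-of-order
Step 4: SEND seq=187 -> out-of-order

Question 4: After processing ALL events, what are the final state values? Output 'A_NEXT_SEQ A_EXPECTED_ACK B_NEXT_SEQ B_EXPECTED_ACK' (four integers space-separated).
Answer: 361 367 367 15

Derivation:
After event 0: A_seq=0 A_ack=367 B_seq=367 B_ack=0
After event 1: A_seq=15 A_ack=367 B_seq=367 B_ack=15
After event 2: A_seq=156 A_ack=367 B_seq=367 B_ack=15
After event 3: A_seq=187 A_ack=367 B_seq=367 B_ack=15
After event 4: A_seq=361 A_ack=367 B_seq=367 B_ack=15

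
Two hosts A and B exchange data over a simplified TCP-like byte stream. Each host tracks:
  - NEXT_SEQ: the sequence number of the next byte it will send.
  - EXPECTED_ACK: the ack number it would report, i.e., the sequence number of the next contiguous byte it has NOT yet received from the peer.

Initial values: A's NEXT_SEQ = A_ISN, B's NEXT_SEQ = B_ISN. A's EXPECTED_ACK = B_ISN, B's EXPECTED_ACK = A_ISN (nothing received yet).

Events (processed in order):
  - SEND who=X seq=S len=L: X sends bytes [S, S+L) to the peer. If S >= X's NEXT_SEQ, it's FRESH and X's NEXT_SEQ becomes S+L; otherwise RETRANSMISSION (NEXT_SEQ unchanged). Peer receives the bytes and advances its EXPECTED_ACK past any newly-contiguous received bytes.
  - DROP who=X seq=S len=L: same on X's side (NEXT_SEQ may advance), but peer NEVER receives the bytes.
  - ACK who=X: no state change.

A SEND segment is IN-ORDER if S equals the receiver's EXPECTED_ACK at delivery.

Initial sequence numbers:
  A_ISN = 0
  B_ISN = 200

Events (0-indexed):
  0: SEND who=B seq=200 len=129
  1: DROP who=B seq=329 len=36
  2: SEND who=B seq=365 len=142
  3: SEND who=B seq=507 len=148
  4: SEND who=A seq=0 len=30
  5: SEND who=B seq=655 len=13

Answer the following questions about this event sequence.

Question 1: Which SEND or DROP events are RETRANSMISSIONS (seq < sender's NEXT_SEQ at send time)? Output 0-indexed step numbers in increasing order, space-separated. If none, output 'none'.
Step 0: SEND seq=200 -> fresh
Step 1: DROP seq=329 -> fresh
Step 2: SEND seq=365 -> fresh
Step 3: SEND seq=507 -> fresh
Step 4: SEND seq=0 -> fresh
Step 5: SEND seq=655 -> fresh

Answer: none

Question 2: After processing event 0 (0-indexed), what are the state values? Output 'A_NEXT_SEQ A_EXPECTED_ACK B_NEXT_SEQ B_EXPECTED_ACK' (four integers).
After event 0: A_seq=0 A_ack=329 B_seq=329 B_ack=0

0 329 329 0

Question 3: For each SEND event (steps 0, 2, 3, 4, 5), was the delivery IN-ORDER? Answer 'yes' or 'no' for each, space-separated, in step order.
Answer: yes no no yes no

Derivation:
Step 0: SEND seq=200 -> in-order
Step 2: SEND seq=365 -> out-of-order
Step 3: SEND seq=507 -> out-of-order
Step 4: SEND seq=0 -> in-order
Step 5: SEND seq=655 -> out-of-order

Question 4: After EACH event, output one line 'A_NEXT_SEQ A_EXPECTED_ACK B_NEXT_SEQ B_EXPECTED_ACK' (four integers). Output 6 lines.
0 329 329 0
0 329 365 0
0 329 507 0
0 329 655 0
30 329 655 30
30 329 668 30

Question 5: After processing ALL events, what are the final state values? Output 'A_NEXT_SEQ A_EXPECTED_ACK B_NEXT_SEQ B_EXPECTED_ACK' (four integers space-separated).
Answer: 30 329 668 30

Derivation:
After event 0: A_seq=0 A_ack=329 B_seq=329 B_ack=0
After event 1: A_seq=0 A_ack=329 B_seq=365 B_ack=0
After event 2: A_seq=0 A_ack=329 B_seq=507 B_ack=0
After event 3: A_seq=0 A_ack=329 B_seq=655 B_ack=0
After event 4: A_seq=30 A_ack=329 B_seq=655 B_ack=30
After event 5: A_seq=30 A_ack=329 B_seq=668 B_ack=30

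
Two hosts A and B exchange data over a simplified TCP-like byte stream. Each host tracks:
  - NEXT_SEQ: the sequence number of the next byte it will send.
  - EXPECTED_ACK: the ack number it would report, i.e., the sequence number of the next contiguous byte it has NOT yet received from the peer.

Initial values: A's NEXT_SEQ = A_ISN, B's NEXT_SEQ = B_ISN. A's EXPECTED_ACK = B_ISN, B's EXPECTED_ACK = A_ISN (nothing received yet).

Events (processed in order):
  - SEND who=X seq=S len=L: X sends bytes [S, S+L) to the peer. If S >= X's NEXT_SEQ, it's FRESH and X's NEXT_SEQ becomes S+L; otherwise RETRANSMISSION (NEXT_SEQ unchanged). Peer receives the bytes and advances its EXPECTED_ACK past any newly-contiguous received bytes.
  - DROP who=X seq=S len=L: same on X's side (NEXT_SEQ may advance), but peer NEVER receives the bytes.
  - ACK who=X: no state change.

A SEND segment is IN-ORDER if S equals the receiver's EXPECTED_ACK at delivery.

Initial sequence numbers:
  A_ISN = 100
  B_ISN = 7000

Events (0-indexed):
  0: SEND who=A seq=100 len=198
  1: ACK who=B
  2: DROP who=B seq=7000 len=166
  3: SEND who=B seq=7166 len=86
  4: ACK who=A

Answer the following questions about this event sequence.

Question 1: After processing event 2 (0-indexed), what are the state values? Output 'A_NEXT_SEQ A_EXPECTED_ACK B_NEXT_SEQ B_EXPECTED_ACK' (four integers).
After event 0: A_seq=298 A_ack=7000 B_seq=7000 B_ack=298
After event 1: A_seq=298 A_ack=7000 B_seq=7000 B_ack=298
After event 2: A_seq=298 A_ack=7000 B_seq=7166 B_ack=298

298 7000 7166 298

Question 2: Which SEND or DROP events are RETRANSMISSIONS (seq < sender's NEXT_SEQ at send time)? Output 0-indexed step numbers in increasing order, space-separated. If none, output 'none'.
Answer: none

Derivation:
Step 0: SEND seq=100 -> fresh
Step 2: DROP seq=7000 -> fresh
Step 3: SEND seq=7166 -> fresh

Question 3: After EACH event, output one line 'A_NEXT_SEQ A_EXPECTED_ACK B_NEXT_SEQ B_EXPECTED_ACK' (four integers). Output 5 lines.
298 7000 7000 298
298 7000 7000 298
298 7000 7166 298
298 7000 7252 298
298 7000 7252 298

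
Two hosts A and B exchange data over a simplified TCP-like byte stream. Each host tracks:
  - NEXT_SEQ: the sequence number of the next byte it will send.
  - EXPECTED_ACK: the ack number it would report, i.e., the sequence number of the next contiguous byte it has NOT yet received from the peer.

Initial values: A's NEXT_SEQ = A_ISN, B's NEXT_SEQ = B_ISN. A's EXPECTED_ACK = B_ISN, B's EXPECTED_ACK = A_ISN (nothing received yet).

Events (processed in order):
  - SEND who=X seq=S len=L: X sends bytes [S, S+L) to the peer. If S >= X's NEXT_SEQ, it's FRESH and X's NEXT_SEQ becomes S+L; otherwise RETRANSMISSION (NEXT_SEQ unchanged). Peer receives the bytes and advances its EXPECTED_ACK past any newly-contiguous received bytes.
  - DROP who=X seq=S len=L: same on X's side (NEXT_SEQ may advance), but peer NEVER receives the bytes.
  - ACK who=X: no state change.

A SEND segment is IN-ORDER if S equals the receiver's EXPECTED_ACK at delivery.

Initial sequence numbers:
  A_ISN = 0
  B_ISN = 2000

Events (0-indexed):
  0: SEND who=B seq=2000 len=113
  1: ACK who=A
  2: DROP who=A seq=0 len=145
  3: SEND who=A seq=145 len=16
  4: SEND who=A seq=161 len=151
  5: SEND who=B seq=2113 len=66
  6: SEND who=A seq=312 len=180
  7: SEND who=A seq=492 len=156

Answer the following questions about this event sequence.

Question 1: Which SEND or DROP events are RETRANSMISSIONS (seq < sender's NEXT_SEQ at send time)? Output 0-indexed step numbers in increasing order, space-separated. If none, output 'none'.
Step 0: SEND seq=2000 -> fresh
Step 2: DROP seq=0 -> fresh
Step 3: SEND seq=145 -> fresh
Step 4: SEND seq=161 -> fresh
Step 5: SEND seq=2113 -> fresh
Step 6: SEND seq=312 -> fresh
Step 7: SEND seq=492 -> fresh

Answer: none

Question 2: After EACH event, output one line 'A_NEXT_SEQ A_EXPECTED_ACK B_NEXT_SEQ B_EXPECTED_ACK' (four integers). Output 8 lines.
0 2113 2113 0
0 2113 2113 0
145 2113 2113 0
161 2113 2113 0
312 2113 2113 0
312 2179 2179 0
492 2179 2179 0
648 2179 2179 0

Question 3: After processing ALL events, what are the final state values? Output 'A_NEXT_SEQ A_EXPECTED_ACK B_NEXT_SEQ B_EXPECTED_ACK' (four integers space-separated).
After event 0: A_seq=0 A_ack=2113 B_seq=2113 B_ack=0
After event 1: A_seq=0 A_ack=2113 B_seq=2113 B_ack=0
After event 2: A_seq=145 A_ack=2113 B_seq=2113 B_ack=0
After event 3: A_seq=161 A_ack=2113 B_seq=2113 B_ack=0
After event 4: A_seq=312 A_ack=2113 B_seq=2113 B_ack=0
After event 5: A_seq=312 A_ack=2179 B_seq=2179 B_ack=0
After event 6: A_seq=492 A_ack=2179 B_seq=2179 B_ack=0
After event 7: A_seq=648 A_ack=2179 B_seq=2179 B_ack=0

Answer: 648 2179 2179 0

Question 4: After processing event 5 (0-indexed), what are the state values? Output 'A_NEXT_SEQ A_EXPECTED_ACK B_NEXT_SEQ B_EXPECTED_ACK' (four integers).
After event 0: A_seq=0 A_ack=2113 B_seq=2113 B_ack=0
After event 1: A_seq=0 A_ack=2113 B_seq=2113 B_ack=0
After event 2: A_seq=145 A_ack=2113 B_seq=2113 B_ack=0
After event 3: A_seq=161 A_ack=2113 B_seq=2113 B_ack=0
After event 4: A_seq=312 A_ack=2113 B_seq=2113 B_ack=0
After event 5: A_seq=312 A_ack=2179 B_seq=2179 B_ack=0

312 2179 2179 0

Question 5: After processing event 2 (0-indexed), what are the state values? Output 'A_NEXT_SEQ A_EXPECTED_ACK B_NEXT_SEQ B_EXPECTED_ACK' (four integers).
After event 0: A_seq=0 A_ack=2113 B_seq=2113 B_ack=0
After event 1: A_seq=0 A_ack=2113 B_seq=2113 B_ack=0
After event 2: A_seq=145 A_ack=2113 B_seq=2113 B_ack=0

145 2113 2113 0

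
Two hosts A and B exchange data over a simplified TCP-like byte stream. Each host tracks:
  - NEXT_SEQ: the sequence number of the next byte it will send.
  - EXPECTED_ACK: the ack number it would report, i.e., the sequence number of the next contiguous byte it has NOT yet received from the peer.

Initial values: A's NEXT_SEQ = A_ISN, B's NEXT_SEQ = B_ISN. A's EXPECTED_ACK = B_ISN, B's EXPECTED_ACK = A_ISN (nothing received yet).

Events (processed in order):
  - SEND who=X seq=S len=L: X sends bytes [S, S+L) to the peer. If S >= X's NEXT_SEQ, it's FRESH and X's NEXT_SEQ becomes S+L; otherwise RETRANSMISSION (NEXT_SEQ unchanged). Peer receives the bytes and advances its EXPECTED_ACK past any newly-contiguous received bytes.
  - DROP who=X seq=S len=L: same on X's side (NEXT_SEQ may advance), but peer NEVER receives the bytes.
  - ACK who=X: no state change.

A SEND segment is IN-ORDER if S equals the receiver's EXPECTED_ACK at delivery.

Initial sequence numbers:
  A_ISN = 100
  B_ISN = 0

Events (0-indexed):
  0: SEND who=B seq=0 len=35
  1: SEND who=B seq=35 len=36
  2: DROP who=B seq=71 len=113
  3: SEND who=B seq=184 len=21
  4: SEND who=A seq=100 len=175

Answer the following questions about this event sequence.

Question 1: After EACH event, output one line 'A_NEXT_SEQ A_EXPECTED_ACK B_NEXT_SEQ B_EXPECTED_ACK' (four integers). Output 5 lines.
100 35 35 100
100 71 71 100
100 71 184 100
100 71 205 100
275 71 205 275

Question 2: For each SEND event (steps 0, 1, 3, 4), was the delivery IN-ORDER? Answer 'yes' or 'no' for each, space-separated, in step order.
Answer: yes yes no yes

Derivation:
Step 0: SEND seq=0 -> in-order
Step 1: SEND seq=35 -> in-order
Step 3: SEND seq=184 -> out-of-order
Step 4: SEND seq=100 -> in-order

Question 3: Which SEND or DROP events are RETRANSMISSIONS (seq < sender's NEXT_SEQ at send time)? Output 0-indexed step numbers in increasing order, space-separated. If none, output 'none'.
Step 0: SEND seq=0 -> fresh
Step 1: SEND seq=35 -> fresh
Step 2: DROP seq=71 -> fresh
Step 3: SEND seq=184 -> fresh
Step 4: SEND seq=100 -> fresh

Answer: none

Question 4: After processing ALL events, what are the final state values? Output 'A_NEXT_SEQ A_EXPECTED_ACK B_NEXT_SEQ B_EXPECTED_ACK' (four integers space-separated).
Answer: 275 71 205 275

Derivation:
After event 0: A_seq=100 A_ack=35 B_seq=35 B_ack=100
After event 1: A_seq=100 A_ack=71 B_seq=71 B_ack=100
After event 2: A_seq=100 A_ack=71 B_seq=184 B_ack=100
After event 3: A_seq=100 A_ack=71 B_seq=205 B_ack=100
After event 4: A_seq=275 A_ack=71 B_seq=205 B_ack=275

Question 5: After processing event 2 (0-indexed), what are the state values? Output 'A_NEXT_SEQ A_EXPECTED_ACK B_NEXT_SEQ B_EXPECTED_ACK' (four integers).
After event 0: A_seq=100 A_ack=35 B_seq=35 B_ack=100
After event 1: A_seq=100 A_ack=71 B_seq=71 B_ack=100
After event 2: A_seq=100 A_ack=71 B_seq=184 B_ack=100

100 71 184 100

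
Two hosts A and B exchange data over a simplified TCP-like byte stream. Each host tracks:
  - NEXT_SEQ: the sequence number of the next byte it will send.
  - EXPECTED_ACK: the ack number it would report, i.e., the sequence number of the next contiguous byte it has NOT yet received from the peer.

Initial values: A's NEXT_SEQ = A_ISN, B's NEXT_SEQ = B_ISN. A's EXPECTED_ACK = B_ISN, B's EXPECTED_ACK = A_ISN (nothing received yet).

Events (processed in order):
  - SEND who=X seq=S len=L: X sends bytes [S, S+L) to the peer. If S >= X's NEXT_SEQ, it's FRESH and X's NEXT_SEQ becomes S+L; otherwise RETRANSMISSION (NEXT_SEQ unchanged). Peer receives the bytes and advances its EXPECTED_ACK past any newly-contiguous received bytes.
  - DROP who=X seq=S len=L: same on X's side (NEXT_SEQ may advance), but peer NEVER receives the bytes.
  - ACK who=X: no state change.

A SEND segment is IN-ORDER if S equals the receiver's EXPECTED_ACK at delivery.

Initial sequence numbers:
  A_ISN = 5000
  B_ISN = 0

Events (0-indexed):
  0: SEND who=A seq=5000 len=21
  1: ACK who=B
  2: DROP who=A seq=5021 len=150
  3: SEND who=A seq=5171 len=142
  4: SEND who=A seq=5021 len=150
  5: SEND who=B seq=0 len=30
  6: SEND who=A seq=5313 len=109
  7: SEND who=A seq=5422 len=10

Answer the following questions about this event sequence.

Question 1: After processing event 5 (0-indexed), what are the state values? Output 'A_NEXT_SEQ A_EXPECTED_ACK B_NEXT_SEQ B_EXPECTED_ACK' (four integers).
After event 0: A_seq=5021 A_ack=0 B_seq=0 B_ack=5021
After event 1: A_seq=5021 A_ack=0 B_seq=0 B_ack=5021
After event 2: A_seq=5171 A_ack=0 B_seq=0 B_ack=5021
After event 3: A_seq=5313 A_ack=0 B_seq=0 B_ack=5021
After event 4: A_seq=5313 A_ack=0 B_seq=0 B_ack=5313
After event 5: A_seq=5313 A_ack=30 B_seq=30 B_ack=5313

5313 30 30 5313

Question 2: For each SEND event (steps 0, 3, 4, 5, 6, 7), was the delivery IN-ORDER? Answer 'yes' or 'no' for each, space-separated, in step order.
Answer: yes no yes yes yes yes

Derivation:
Step 0: SEND seq=5000 -> in-order
Step 3: SEND seq=5171 -> out-of-order
Step 4: SEND seq=5021 -> in-order
Step 5: SEND seq=0 -> in-order
Step 6: SEND seq=5313 -> in-order
Step 7: SEND seq=5422 -> in-order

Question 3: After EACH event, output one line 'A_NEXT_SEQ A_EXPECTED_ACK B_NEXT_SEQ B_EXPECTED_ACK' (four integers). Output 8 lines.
5021 0 0 5021
5021 0 0 5021
5171 0 0 5021
5313 0 0 5021
5313 0 0 5313
5313 30 30 5313
5422 30 30 5422
5432 30 30 5432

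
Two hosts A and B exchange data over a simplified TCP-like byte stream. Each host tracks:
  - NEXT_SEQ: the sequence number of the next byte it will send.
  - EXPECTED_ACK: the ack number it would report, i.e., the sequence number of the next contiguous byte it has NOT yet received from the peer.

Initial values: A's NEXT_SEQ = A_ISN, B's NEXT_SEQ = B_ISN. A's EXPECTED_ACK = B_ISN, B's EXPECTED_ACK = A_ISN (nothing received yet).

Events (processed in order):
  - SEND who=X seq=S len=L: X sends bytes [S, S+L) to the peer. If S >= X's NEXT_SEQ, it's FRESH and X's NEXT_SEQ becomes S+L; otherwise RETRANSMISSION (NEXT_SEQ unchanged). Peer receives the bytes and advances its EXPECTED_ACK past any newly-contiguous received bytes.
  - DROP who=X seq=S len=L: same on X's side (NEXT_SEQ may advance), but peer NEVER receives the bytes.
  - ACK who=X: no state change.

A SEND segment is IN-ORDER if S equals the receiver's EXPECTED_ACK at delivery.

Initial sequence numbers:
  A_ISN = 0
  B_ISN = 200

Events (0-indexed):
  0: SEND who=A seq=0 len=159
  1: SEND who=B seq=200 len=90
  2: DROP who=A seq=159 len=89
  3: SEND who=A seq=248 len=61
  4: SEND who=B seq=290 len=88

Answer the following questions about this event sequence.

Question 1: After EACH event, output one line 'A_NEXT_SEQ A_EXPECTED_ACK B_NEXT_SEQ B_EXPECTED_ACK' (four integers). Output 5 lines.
159 200 200 159
159 290 290 159
248 290 290 159
309 290 290 159
309 378 378 159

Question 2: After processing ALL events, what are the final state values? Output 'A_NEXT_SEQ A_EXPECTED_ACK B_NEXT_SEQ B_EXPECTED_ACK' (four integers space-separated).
Answer: 309 378 378 159

Derivation:
After event 0: A_seq=159 A_ack=200 B_seq=200 B_ack=159
After event 1: A_seq=159 A_ack=290 B_seq=290 B_ack=159
After event 2: A_seq=248 A_ack=290 B_seq=290 B_ack=159
After event 3: A_seq=309 A_ack=290 B_seq=290 B_ack=159
After event 4: A_seq=309 A_ack=378 B_seq=378 B_ack=159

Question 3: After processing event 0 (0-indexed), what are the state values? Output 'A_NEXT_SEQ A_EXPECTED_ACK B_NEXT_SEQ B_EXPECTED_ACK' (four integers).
After event 0: A_seq=159 A_ack=200 B_seq=200 B_ack=159

159 200 200 159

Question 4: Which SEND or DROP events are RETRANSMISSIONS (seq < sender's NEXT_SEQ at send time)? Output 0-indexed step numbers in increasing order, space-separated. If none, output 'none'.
Step 0: SEND seq=0 -> fresh
Step 1: SEND seq=200 -> fresh
Step 2: DROP seq=159 -> fresh
Step 3: SEND seq=248 -> fresh
Step 4: SEND seq=290 -> fresh

Answer: none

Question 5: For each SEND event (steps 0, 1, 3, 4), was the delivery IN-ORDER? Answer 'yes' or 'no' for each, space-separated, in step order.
Answer: yes yes no yes

Derivation:
Step 0: SEND seq=0 -> in-order
Step 1: SEND seq=200 -> in-order
Step 3: SEND seq=248 -> out-of-order
Step 4: SEND seq=290 -> in-order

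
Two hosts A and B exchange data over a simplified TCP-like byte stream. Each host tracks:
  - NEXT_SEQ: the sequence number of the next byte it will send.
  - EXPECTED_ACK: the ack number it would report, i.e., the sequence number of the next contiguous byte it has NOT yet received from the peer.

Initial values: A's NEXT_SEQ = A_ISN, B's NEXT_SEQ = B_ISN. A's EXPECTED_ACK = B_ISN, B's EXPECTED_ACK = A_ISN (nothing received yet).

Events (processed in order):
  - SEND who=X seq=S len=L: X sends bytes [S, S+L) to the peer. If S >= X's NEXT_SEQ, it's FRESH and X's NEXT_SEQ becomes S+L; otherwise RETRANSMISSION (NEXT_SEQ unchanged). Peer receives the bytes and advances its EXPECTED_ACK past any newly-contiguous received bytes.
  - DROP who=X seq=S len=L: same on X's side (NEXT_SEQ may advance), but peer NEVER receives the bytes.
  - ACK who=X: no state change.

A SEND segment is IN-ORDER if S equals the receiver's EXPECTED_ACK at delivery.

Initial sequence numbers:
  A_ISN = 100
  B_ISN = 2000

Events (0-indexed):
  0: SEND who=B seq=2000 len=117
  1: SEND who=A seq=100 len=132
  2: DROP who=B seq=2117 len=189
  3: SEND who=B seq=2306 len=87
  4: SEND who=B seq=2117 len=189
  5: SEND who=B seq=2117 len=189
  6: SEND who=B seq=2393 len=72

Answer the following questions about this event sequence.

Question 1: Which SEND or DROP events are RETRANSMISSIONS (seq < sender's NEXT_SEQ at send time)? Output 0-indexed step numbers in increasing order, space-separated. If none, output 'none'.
Answer: 4 5

Derivation:
Step 0: SEND seq=2000 -> fresh
Step 1: SEND seq=100 -> fresh
Step 2: DROP seq=2117 -> fresh
Step 3: SEND seq=2306 -> fresh
Step 4: SEND seq=2117 -> retransmit
Step 5: SEND seq=2117 -> retransmit
Step 6: SEND seq=2393 -> fresh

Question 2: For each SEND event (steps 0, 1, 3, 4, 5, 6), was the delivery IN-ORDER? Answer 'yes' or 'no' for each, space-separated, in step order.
Step 0: SEND seq=2000 -> in-order
Step 1: SEND seq=100 -> in-order
Step 3: SEND seq=2306 -> out-of-order
Step 4: SEND seq=2117 -> in-order
Step 5: SEND seq=2117 -> out-of-order
Step 6: SEND seq=2393 -> in-order

Answer: yes yes no yes no yes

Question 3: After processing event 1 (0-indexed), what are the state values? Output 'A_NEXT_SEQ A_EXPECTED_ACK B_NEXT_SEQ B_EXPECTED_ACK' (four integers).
After event 0: A_seq=100 A_ack=2117 B_seq=2117 B_ack=100
After event 1: A_seq=232 A_ack=2117 B_seq=2117 B_ack=232

232 2117 2117 232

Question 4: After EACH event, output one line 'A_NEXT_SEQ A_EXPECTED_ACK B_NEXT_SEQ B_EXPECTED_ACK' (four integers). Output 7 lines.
100 2117 2117 100
232 2117 2117 232
232 2117 2306 232
232 2117 2393 232
232 2393 2393 232
232 2393 2393 232
232 2465 2465 232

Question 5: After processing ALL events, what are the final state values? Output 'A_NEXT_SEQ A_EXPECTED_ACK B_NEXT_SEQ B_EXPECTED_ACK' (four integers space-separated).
Answer: 232 2465 2465 232

Derivation:
After event 0: A_seq=100 A_ack=2117 B_seq=2117 B_ack=100
After event 1: A_seq=232 A_ack=2117 B_seq=2117 B_ack=232
After event 2: A_seq=232 A_ack=2117 B_seq=2306 B_ack=232
After event 3: A_seq=232 A_ack=2117 B_seq=2393 B_ack=232
After event 4: A_seq=232 A_ack=2393 B_seq=2393 B_ack=232
After event 5: A_seq=232 A_ack=2393 B_seq=2393 B_ack=232
After event 6: A_seq=232 A_ack=2465 B_seq=2465 B_ack=232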